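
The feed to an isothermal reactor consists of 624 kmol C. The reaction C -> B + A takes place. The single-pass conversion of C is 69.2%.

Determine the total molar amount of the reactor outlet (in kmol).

C reacted = 0.692 × 624 = 431.8 kmol; ν_C = −1, so ξ = 431.8/1 = 431.8 kmol.
Outlet amounts (n = n₀ + ν ξ):
  C: 624 − 1(431.8) = 192.2
  B: 0 + 1(431.8) = 431.8
  A: 0 + 1(431.8) = 431.8
Total out = 192.2 + 431.8 + 431.8 = 1056 kmol.

1060 kmol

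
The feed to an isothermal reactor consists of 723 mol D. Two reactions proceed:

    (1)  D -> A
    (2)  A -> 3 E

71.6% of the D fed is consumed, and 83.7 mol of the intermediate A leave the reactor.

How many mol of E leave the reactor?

1300 mol

Conversion of D: D consumed = 1ξ₁ = 0.716 × 723 → ξ₁ = 517.7 mol.
A balance: n_A = 0 + 1ξ₁ − 1ξ₂ = 83.7 → ξ₂ = (1·517.7 − 83.7)/1 = 434 mol.
Outlet amounts (n = n₀ + Σ ν·ξ):
  D: 723 − 1(517.7) = 205.3
  A: 0 + 1(517.7) − 1(434) = 83.7
  E: 0 + 3(434) = 1302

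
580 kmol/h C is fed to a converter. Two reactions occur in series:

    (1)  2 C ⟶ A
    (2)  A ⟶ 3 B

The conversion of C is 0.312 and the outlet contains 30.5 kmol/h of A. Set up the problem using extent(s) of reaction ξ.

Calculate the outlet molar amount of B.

Conversion of C: C consumed = 2ξ₁ = 0.312 × 580 → ξ₁ = 90.48 kmol/h.
A balance: n_A = 0 + 1ξ₁ − 1ξ₂ = 30.5 → ξ₂ = (1·90.48 − 30.5)/1 = 59.98 kmol/h.
Outlet amounts (n = n₀ + Σ ν·ξ):
  C: 580 − 2(90.48) = 399
  A: 0 + 1(90.48) − 1(59.98) = 30.5
  B: 0 + 3(59.98) = 179.9

180 kmol/h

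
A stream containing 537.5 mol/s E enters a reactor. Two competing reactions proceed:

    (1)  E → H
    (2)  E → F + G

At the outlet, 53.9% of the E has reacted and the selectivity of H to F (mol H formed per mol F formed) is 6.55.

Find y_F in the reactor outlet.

Conversion of E: E consumed = 0.539 × 537.5 = 289.7 mol/s = 1ξ₁ + 1ξ₂.
Selectivity: 1ξ₁ / (1ξ₂) = 6.55 → ξ₁ = 6.55 ξ₂.
Substitute: (1·6.55 + 1) ξ₂ = 289.7 → ξ₂ = 38.37 mol/s, ξ₁ = 251.3 mol/s.
Outlet amounts (n = n₀ + Σ ν·ξ):
  E: 537.5 − 1(251.3) − 1(38.37) = 247.8
  H: 0 + 1(251.3) = 251.3
  F: 0 + 1(38.37) = 38.37
  G: 0 + 1(38.37) = 38.37
Total out = 575.9 mol/s; y_F = 38.37 / 575.9 = 0.06663.

0.0666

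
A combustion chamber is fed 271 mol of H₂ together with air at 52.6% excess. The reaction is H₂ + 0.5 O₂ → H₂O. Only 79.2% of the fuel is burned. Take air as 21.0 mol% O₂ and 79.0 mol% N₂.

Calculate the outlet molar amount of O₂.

Stoichiometric O₂ = 0.5 × 271 = 135.5 mol; O₂ fed = 135.5 × 1.526 = 206.8 mol.
N₂ fed = 206.8 × 79/21 = 777.9 mol.
Fuel reacted = 0.792 × 271 → ξ = 214.6 mol.
Outlet (n = n₀ + ν ξ):
  H₂: 271 − 1(214.6) = 56.37
  O₂: 206.8 − 0.5(214.6) = 99.46
  N₂: 777.9 (inert)
  H₂O: 0 + 1(214.6) = 214.6

99.5 mol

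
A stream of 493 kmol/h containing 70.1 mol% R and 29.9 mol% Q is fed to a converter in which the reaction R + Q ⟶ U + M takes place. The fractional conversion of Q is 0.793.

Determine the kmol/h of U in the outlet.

Q reacted = 0.793 × 147.4 = 116.9 kmol/h; ν_Q = −1, so ξ = 116.9/1 = 116.9 kmol/h.
Outlet amounts (n = n₀ + ν ξ):
  R: 345.6 − 1(116.9) = 228.7
  Q: 147.4 − 1(116.9) = 30.51
  U: 0 + 1(116.9) = 116.9
  M: 0 + 1(116.9) = 116.9

117 kmol/h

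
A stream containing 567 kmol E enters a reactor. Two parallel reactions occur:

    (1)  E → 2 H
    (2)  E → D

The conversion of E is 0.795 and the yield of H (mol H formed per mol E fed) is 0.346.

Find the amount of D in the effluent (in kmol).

353 kmol

Yield of H: 2ξ₁ / 567 = 0.346 → ξ₁ = 98.09 kmol.
Conversion of E: 1ξ₁ + 1ξ₂ = 0.795 × 567 = 450.8 → ξ₂ = 352.7 kmol.
Outlet amounts (n = n₀ + Σ ν·ξ):
  E: 567 − 1(98.09) − 1(352.7) = 116.2
  H: 0 + 2(98.09) = 196.2
  D: 0 + 1(352.7) = 352.7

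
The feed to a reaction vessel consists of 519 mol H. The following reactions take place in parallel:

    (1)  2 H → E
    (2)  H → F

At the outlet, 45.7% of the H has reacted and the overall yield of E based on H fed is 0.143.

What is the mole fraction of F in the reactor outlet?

0.2

Yield of E: 1ξ₁ / 519 = 0.143 → ξ₁ = 74.22 mol.
Conversion of H: 2ξ₁ + 1ξ₂ = 0.457 × 519 = 237.2 → ξ₂ = 88.75 mol.
Outlet amounts (n = n₀ + Σ ν·ξ):
  H: 519 − 2(74.22) − 1(88.75) = 281.8
  E: 0 + 1(74.22) = 74.22
  F: 0 + 1(88.75) = 88.75
Total out = 444.8 mol; y_F = 88.75 / 444.8 = 0.1995.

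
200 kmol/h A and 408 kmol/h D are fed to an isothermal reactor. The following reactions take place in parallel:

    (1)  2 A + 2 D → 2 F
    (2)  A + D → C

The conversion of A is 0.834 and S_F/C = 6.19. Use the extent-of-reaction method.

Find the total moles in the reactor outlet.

Conversion of A: A consumed = 0.834 × 200 = 166.8 kmol/h = 2ξ₁ + 1ξ₂.
Selectivity: 2ξ₁ / (1ξ₂) = 6.19 → ξ₁ = 3.095 ξ₂.
Substitute: (2·3.095 + 1) ξ₂ = 166.8 → ξ₂ = 23.2 kmol/h, ξ₁ = 71.8 kmol/h.
Outlet amounts (n = n₀ + Σ ν·ξ):
  A: 200 − 2(71.8) − 1(23.2) = 33.2
  D: 408 − 2(71.8) − 1(23.2) = 241.2
  F: 0 + 2(71.8) = 143.6
  C: 0 + 1(23.2) = 23.2
Total out = 33.2 + 241.2 + 143.6 + 23.2 = 441.2 kmol/h.

441 kmol/h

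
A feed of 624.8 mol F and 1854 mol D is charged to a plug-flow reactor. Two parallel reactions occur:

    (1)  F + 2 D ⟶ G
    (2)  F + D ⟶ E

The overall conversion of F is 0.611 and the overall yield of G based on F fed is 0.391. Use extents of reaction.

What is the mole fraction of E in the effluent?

Yield of G: 1ξ₁ / 624.8 = 0.391 → ξ₁ = 244.3 mol.
Conversion of F: 1ξ₁ + 1ξ₂ = 0.611 × 624.8 = 381.8 → ξ₂ = 137.5 mol.
Outlet amounts (n = n₀ + Σ ν·ξ):
  F: 624.8 − 1(244.3) − 1(137.5) = 243
  D: 1854 − 2(244.3) − 1(137.5) = 1228
  G: 0 + 1(244.3) = 244.3
  E: 0 + 1(137.5) = 137.5
Total out = 1853 mol; y_E = 137.5 / 1853 = 0.07419.

0.0742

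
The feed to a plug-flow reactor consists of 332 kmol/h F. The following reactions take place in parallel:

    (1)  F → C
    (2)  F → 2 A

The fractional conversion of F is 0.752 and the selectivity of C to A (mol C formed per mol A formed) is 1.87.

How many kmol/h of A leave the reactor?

Conversion of F: F consumed = 0.752 × 332 = 249.7 kmol/h = 1ξ₁ + 1ξ₂.
Selectivity: 1ξ₁ / (2ξ₂) = 1.87 → ξ₁ = 3.74 ξ₂.
Substitute: (1·3.74 + 1) ξ₂ = 249.7 → ξ₂ = 52.67 kmol/h, ξ₁ = 197 kmol/h.
Outlet amounts (n = n₀ + Σ ν·ξ):
  F: 332 − 1(197) − 1(52.67) = 82.34
  C: 0 + 1(197) = 197
  A: 0 + 2(52.67) = 105.3

105 kmol/h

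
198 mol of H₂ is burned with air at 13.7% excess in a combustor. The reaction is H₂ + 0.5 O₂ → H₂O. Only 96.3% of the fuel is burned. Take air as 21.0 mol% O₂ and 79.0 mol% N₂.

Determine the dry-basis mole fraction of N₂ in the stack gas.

Stoichiometric O₂ = 0.5 × 198 = 99 mol; O₂ fed = 99 × 1.137 = 112.6 mol.
N₂ fed = 112.6 × 79/21 = 423.5 mol.
Fuel reacted = 0.963 × 198 → ξ = 190.7 mol.
Outlet (n = n₀ + ν ξ):
  H₂: 198 − 1(190.7) = 7.326
  O₂: 112.6 − 0.5(190.7) = 17.23
  N₂: 423.5 (inert)
  H₂O: 0 + 1(190.7) = 190.7
Dry total = 448 mol; y_N₂ (dry) = 423.5 / 448 = 0.9452.

0.945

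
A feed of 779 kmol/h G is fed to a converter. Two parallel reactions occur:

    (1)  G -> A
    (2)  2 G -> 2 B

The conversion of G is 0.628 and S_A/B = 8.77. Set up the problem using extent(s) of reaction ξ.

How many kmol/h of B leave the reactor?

50.1 kmol/h

Conversion of G: G consumed = 0.628 × 779 = 489.2 kmol/h = 1ξ₁ + 2ξ₂.
Selectivity: 1ξ₁ / (2ξ₂) = 8.77 → ξ₁ = 17.54 ξ₂.
Substitute: (1·17.54 + 2) ξ₂ = 489.2 → ξ₂ = 25.04 kmol/h, ξ₁ = 439.1 kmol/h.
Outlet amounts (n = n₀ + Σ ν·ξ):
  G: 779 − 1(439.1) − 2(25.04) = 289.8
  A: 0 + 1(439.1) = 439.1
  B: 0 + 2(25.04) = 50.07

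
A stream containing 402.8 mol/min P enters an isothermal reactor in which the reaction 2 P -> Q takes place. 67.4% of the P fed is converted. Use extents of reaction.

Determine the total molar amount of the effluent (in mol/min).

P reacted = 0.674 × 402.8 = 271.5 mol/min; ν_P = −2, so ξ = 271.5/2 = 135.7 mol/min.
Outlet amounts (n = n₀ + ν ξ):
  P: 402.8 − 2(135.7) = 131.3
  Q: 0 + 1(135.7) = 135.7
Total out = 131.3 + 135.7 = 267.1 mol/min.

267 mol/min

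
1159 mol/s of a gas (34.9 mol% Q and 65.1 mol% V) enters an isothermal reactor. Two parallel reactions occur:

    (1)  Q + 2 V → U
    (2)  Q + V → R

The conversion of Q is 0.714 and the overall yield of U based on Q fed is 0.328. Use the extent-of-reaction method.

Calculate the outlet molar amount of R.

156 mol/s

Yield of U: 1ξ₁ / 404.5 = 0.328 → ξ₁ = 132.7 mol/s.
Conversion of Q: 1ξ₁ + 1ξ₂ = 0.714 × 404.5 = 288.8 → ξ₂ = 156.1 mol/s.
Outlet amounts (n = n₀ + Σ ν·ξ):
  Q: 404.5 − 1(132.7) − 1(156.1) = 115.7
  V: 754.5 − 2(132.7) − 1(156.1) = 333
  U: 0 + 1(132.7) = 132.7
  R: 0 + 1(156.1) = 156.1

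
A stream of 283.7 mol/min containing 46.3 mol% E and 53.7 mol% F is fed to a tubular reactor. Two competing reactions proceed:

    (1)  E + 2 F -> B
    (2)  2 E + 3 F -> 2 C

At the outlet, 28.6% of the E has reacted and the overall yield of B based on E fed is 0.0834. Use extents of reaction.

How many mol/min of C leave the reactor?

26.6 mol/min

Yield of B: 1ξ₁ / 131.4 = 0.0834 → ξ₁ = 10.95 mol/min.
Conversion of E: 1ξ₁ + 2ξ₂ = 0.286 × 131.4 = 37.57 → ξ₂ = 13.31 mol/min.
Outlet amounts (n = n₀ + Σ ν·ξ):
  E: 131.4 − 1(10.95) − 2(13.31) = 93.79
  F: 152.3 − 2(10.95) − 3(13.31) = 90.52
  B: 0 + 1(10.95) = 10.95
  C: 0 + 2(13.31) = 26.61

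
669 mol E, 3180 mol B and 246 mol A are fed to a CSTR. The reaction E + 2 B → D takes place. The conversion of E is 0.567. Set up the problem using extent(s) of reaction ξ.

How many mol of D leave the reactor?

379 mol

E reacted = 0.567 × 669 = 379.3 mol; ν_E = −1, so ξ = 379.3/1 = 379.3 mol.
Outlet amounts (n = n₀ + ν ξ):
  E: 669 − 1(379.3) = 289.7
  B: 3180 − 2(379.3) = 2421
  D: 0 + 1(379.3) = 379.3
  A: 246 (inert)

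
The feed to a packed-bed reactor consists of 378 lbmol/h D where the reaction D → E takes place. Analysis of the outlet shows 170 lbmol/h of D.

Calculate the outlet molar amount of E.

For D: n = n₀ − 1ξ → 170 = 378 − 1ξ, giving ξ = 208 lbmol/h.
Outlet amounts (n = n₀ + ν ξ):
  D: 378 − 1(208) = 170
  E: 0 + 1(208) = 208

208 lbmol/h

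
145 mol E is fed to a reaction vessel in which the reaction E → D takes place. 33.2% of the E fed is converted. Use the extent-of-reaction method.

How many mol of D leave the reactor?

48.1 mol

E reacted = 0.332 × 145 = 48.14 mol; ν_E = −1, so ξ = 48.14/1 = 48.14 mol.
Outlet amounts (n = n₀ + ν ξ):
  E: 145 − 1(48.14) = 96.86
  D: 0 + 1(48.14) = 48.14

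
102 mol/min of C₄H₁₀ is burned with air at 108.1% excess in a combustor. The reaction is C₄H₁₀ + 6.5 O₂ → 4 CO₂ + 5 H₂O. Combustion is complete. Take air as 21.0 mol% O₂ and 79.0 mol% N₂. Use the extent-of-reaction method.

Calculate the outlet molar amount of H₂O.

Stoichiometric O₂ = 6.5 × 102 = 663 mol/min; O₂ fed = 663 × 2.081 = 1380 mol/min.
N₂ fed = 1380 × 79/21 = 5190 mol/min.
Fuel reacted = 1 × 102 → ξ = 102 mol/min.
Outlet (n = n₀ + ν ξ):
  C₄H₁₀: 102 − 1(102) = 0
  O₂: 1380 − 6.5(102) = 716.7
  N₂: 5190 (inert)
  CO₂: 0 + 4(102) = 408
  H₂O: 0 + 5(102) = 510

510 mol/min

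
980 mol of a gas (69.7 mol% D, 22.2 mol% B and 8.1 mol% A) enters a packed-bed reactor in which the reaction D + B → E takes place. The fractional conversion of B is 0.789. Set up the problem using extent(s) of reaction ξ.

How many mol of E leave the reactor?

B reacted = 0.789 × 217.6 = 171.7 mol; ν_B = −1, so ξ = 171.7/1 = 171.7 mol.
Outlet amounts (n = n₀ + ν ξ):
  D: 683.1 − 1(171.7) = 511.4
  B: 217.6 − 1(171.7) = 45.91
  E: 0 + 1(171.7) = 171.7
  A: 79.38 (inert)

172 mol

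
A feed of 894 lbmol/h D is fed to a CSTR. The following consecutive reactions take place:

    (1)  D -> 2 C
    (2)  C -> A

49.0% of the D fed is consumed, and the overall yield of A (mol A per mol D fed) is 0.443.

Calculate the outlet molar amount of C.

Conversion of D: D consumed = 1ξ₁ = 0.49 × 894 → ξ₁ = 438.1 lbmol/h.
Yield of A: 1ξ₂ / 894 = 0.443 → ξ₂ = 396 lbmol/h.
Outlet amounts (n = n₀ + Σ ν·ξ):
  D: 894 − 1(438.1) = 455.9
  C: 0 + 2(438.1) − 1(396) = 480.1
  A: 0 + 1(396) = 396

480 lbmol/h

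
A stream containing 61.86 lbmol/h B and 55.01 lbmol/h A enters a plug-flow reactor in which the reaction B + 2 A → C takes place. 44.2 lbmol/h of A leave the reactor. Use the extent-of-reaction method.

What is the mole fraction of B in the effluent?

0.532

For A: n = n₀ − 2ξ → 44.2 = 55.01 − 2ξ, giving ξ = 5.405 lbmol/h.
Outlet amounts (n = n₀ + ν ξ):
  B: 61.86 − 1(5.405) = 56.45
  A: 55.01 − 2(5.405) = 44.2
  C: 0 + 1(5.405) = 5.405
Total out = 106.1 lbmol/h; y_B = 56.45 / 106.1 = 0.5323.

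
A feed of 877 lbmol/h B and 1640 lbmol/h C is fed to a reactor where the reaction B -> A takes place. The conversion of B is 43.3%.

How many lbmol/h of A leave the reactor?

B reacted = 0.433 × 877 = 379.7 lbmol/h; ν_B = −1, so ξ = 379.7/1 = 379.7 lbmol/h.
Outlet amounts (n = n₀ + ν ξ):
  B: 877 − 1(379.7) = 497.3
  A: 0 + 1(379.7) = 379.7
  C: 1640 (inert)

380 lbmol/h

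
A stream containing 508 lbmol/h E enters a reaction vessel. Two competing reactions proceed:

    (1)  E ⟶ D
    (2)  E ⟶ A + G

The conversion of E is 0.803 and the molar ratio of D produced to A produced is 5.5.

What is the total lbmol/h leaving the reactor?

571 lbmol/h

Conversion of E: E consumed = 0.803 × 508 = 407.9 lbmol/h = 1ξ₁ + 1ξ₂.
Selectivity: 1ξ₁ / (1ξ₂) = 5.5 → ξ₁ = 5.5 ξ₂.
Substitute: (1·5.5 + 1) ξ₂ = 407.9 → ξ₂ = 62.76 lbmol/h, ξ₁ = 345.2 lbmol/h.
Outlet amounts (n = n₀ + Σ ν·ξ):
  E: 508 − 1(345.2) − 1(62.76) = 100.1
  D: 0 + 1(345.2) = 345.2
  A: 0 + 1(62.76) = 62.76
  G: 0 + 1(62.76) = 62.76
Total out = 100.1 + 345.2 + 62.76 + 62.76 = 570.8 lbmol/h.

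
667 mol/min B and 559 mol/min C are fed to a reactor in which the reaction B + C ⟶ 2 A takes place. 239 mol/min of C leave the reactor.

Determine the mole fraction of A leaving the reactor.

0.522

For C: n = n₀ − 1ξ → 239 = 559 − 1ξ, giving ξ = 320 mol/min.
Outlet amounts (n = n₀ + ν ξ):
  B: 667 − 1(320) = 347
  C: 559 − 1(320) = 239
  A: 0 + 2(320) = 640
Total out = 1226 mol/min; y_A = 640 / 1226 = 0.522.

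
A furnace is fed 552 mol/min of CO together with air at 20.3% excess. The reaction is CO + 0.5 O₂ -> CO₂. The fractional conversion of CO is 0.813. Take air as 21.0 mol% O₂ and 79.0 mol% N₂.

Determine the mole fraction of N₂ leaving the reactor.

Stoichiometric O₂ = 0.5 × 552 = 276 mol/min; O₂ fed = 276 × 1.203 = 332 mol/min.
N₂ fed = 332 × 79/21 = 1249 mol/min.
Fuel reacted = 0.813 × 552 → ξ = 448.8 mol/min.
Outlet (n = n₀ + ν ξ):
  CO: 552 − 1(448.8) = 103.2
  O₂: 332 − 0.5(448.8) = 107.6
  N₂: 1249 (inert)
  CO₂: 0 + 1(448.8) = 448.8
Total out = 1909 mol/min; y_N₂ = 1249 / 1909 = 0.6544.

0.654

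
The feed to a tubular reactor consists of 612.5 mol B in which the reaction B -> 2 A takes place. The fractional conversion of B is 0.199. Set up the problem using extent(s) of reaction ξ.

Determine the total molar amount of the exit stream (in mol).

B reacted = 0.199 × 612.5 = 121.9 mol; ν_B = −1, so ξ = 121.9/1 = 121.9 mol.
Outlet amounts (n = n₀ + ν ξ):
  B: 612.5 − 1(121.9) = 490.6
  A: 0 + 2(121.9) = 243.8
Total out = 490.6 + 243.8 = 734.4 mol.

734 mol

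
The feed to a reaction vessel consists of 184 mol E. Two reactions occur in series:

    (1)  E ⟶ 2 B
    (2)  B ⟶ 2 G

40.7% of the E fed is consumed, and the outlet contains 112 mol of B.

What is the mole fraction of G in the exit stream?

0.255

Conversion of E: E consumed = 1ξ₁ = 0.407 × 184 → ξ₁ = 74.89 mol.
B balance: n_B = 0 + 2ξ₁ − 1ξ₂ = 112 → ξ₂ = (2·74.89 − 112)/1 = 37.78 mol.
Outlet amounts (n = n₀ + Σ ν·ξ):
  E: 184 − 1(74.89) = 109.1
  B: 0 + 2(74.89) − 1(37.78) = 112
  G: 0 + 2(37.78) = 75.55
Total out = 296.7 mol; y_G = 75.55 / 296.7 = 0.2547.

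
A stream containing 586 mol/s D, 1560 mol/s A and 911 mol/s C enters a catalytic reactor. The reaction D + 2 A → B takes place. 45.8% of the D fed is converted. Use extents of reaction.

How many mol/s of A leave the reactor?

D reacted = 0.458 × 586 = 268.4 mol/s; ν_D = −1, so ξ = 268.4/1 = 268.4 mol/s.
Outlet amounts (n = n₀ + ν ξ):
  D: 586 − 1(268.4) = 317.6
  A: 1560 − 2(268.4) = 1023
  B: 0 + 1(268.4) = 268.4
  C: 911 (inert)

1020 mol/s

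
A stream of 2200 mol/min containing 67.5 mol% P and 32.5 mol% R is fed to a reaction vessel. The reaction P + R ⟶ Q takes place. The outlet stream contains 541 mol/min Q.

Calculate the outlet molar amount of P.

For Q: n = n₀ + 1ξ → 541 = 0 + 1ξ, giving ξ = 541 mol/min.
Outlet amounts (n = n₀ + ν ξ):
  P: 1485 − 1(541) = 944
  R: 715 − 1(541) = 174
  Q: 0 + 1(541) = 541

944 mol/min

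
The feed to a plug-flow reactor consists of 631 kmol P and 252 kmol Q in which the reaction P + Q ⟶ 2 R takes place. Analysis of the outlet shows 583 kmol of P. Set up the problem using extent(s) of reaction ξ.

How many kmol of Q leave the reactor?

For P: n = n₀ − 1ξ → 583 = 631 − 1ξ, giving ξ = 48 kmol.
Outlet amounts (n = n₀ + ν ξ):
  P: 631 − 1(48) = 583
  Q: 252 − 1(48) = 204
  R: 0 + 2(48) = 96

204 kmol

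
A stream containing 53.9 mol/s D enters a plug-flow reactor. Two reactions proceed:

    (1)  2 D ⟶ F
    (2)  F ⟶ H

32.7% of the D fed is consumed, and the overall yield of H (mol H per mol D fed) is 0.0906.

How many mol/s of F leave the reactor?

Conversion of D: D consumed = 2ξ₁ = 0.327 × 53.9 → ξ₁ = 8.813 mol/s.
Yield of H: 1ξ₂ / 53.9 = 0.0906 → ξ₂ = 4.883 mol/s.
Outlet amounts (n = n₀ + Σ ν·ξ):
  D: 53.9 − 2(8.813) = 36.27
  F: 0 + 1(8.813) − 1(4.883) = 3.929
  H: 0 + 1(4.883) = 4.883

3.93 mol/s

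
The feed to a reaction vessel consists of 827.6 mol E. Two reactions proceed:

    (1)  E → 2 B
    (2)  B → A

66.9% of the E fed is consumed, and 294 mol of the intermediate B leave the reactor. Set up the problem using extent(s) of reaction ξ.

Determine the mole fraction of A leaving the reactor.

Conversion of E: E consumed = 1ξ₁ = 0.669 × 827.6 → ξ₁ = 553.7 mol.
B balance: n_B = 0 + 2ξ₁ − 1ξ₂ = 294 → ξ₂ = (2·553.7 − 294)/1 = 813.3 mol.
Outlet amounts (n = n₀ + Σ ν·ξ):
  E: 827.6 − 1(553.7) = 273.9
  B: 0 + 2(553.7) − 1(813.3) = 294
  A: 0 + 1(813.3) = 813.3
Total out = 1381 mol; y_A = 813.3 / 1381 = 0.5888.

0.589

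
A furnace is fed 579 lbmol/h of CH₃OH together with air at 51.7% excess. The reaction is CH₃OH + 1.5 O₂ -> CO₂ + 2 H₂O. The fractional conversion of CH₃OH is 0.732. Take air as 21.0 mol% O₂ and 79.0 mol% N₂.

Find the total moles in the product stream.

Stoichiometric O₂ = 1.5 × 579 = 868.5 lbmol/h; O₂ fed = 868.5 × 1.517 = 1318 lbmol/h.
N₂ fed = 1318 × 79/21 = 4956 lbmol/h.
Fuel reacted = 0.732 × 579 → ξ = 423.8 lbmol/h.
Outlet (n = n₀ + ν ξ):
  CH₃OH: 579 − 1(423.8) = 155.2
  O₂: 1318 − 1.5(423.8) = 681.8
  N₂: 4956 (inert)
  CO₂: 0 + 1(423.8) = 423.8
  H₂O: 0 + 2(423.8) = 847.7
Total out = 155.2 + 681.8 + 4956 + 423.8 + 847.7 = 7065 lbmol/h.

7060 lbmol/h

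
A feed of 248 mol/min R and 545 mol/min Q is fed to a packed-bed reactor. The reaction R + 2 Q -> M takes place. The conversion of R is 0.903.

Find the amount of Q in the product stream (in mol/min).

R reacted = 0.903 × 248 = 223.9 mol/min; ν_R = −1, so ξ = 223.9/1 = 223.9 mol/min.
Outlet amounts (n = n₀ + ν ξ):
  R: 248 − 1(223.9) = 24.06
  Q: 545 − 2(223.9) = 97.11
  M: 0 + 1(223.9) = 223.9

97.1 mol/min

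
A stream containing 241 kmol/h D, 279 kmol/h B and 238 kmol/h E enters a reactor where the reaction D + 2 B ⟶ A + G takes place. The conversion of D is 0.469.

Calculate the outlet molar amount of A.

113 kmol/h

D reacted = 0.469 × 241 = 113 kmol/h; ν_D = −1, so ξ = 113/1 = 113 kmol/h.
Outlet amounts (n = n₀ + ν ξ):
  D: 241 − 1(113) = 128
  B: 279 − 2(113) = 52.94
  A: 0 + 1(113) = 113
  G: 0 + 1(113) = 113
  E: 238 (inert)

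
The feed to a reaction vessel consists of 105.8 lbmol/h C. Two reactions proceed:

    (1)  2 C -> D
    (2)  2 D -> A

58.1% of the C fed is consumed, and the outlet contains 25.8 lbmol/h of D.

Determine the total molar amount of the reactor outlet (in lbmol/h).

72.6 lbmol/h

Conversion of C: C consumed = 2ξ₁ = 0.581 × 105.8 → ξ₁ = 30.73 lbmol/h.
D balance: n_D = 0 + 1ξ₁ − 2ξ₂ = 25.8 → ξ₂ = (1·30.73 − 25.8)/2 = 2.467 lbmol/h.
Outlet amounts (n = n₀ + Σ ν·ξ):
  C: 105.8 − 2(30.73) = 44.33
  D: 0 + 1(30.73) − 2(2.467) = 25.8
  A: 0 + 1(2.467) = 2.467
Total out = 44.33 + 25.8 + 2.467 = 72.6 lbmol/h.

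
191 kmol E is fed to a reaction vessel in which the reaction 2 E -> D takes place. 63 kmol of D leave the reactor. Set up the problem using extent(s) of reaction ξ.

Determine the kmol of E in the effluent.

65 kmol

For D: n = n₀ + 1ξ → 63 = 0 + 1ξ, giving ξ = 63 kmol.
Outlet amounts (n = n₀ + ν ξ):
  E: 191 − 2(63) = 65
  D: 0 + 1(63) = 63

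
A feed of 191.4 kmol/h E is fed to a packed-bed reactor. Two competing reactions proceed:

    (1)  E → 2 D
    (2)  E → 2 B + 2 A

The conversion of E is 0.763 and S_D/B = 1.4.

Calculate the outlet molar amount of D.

170 kmol/h

Conversion of E: E consumed = 0.763 × 191.4 = 146 kmol/h = 1ξ₁ + 1ξ₂.
Selectivity: 2ξ₁ / (2ξ₂) = 1.4 → ξ₁ = 1.4 ξ₂.
Substitute: (1·1.4 + 1) ξ₂ = 146 → ξ₂ = 60.85 kmol/h, ξ₁ = 85.19 kmol/h.
Outlet amounts (n = n₀ + Σ ν·ξ):
  E: 191.4 − 1(85.19) − 1(60.85) = 45.36
  D: 0 + 2(85.19) = 170.4
  B: 0 + 2(60.85) = 121.7
  A: 0 + 2(60.85) = 121.7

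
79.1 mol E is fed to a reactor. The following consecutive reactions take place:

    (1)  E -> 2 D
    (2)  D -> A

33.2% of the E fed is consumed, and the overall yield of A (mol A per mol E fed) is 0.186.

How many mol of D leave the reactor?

Conversion of E: E consumed = 1ξ₁ = 0.332 × 79.1 → ξ₁ = 26.26 mol.
Yield of A: 1ξ₂ / 79.1 = 0.186 → ξ₂ = 14.71 mol.
Outlet amounts (n = n₀ + Σ ν·ξ):
  E: 79.1 − 1(26.26) = 52.84
  D: 0 + 2(26.26) − 1(14.71) = 37.81
  A: 0 + 1(14.71) = 14.71

37.8 mol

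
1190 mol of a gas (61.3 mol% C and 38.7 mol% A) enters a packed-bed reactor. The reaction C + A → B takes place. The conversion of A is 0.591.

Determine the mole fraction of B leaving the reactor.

0.297

A reacted = 0.591 × 460.5 = 272.2 mol; ν_A = −1, so ξ = 272.2/1 = 272.2 mol.
Outlet amounts (n = n₀ + ν ξ):
  C: 729.5 − 1(272.2) = 457.3
  A: 460.5 − 1(272.2) = 188.4
  B: 0 + 1(272.2) = 272.2
Total out = 917.8 mol; y_B = 272.2 / 917.8 = 0.2965.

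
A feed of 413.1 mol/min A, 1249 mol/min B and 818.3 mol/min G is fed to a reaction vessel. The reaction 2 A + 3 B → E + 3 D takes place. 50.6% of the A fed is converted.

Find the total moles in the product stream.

2380 mol/min

A reacted = 0.506 × 413.1 = 209 mol/min; ν_A = −2, so ξ = 209/2 = 104.5 mol/min.
Outlet amounts (n = n₀ + ν ξ):
  A: 413.1 − 2(104.5) = 204.1
  B: 1249 − 3(104.5) = 935.5
  E: 0 + 1(104.5) = 104.5
  D: 0 + 3(104.5) = 313.5
  G: 818.3 (inert)
Total out = 204.1 + 935.5 + 104.5 + 313.5 + 818.3 = 2376 mol/min.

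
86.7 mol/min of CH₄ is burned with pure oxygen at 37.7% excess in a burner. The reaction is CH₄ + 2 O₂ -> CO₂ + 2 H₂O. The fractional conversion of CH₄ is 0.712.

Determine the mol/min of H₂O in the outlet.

Stoichiometric O₂ = 2 × 86.7 = 173.4 mol/min; O₂ fed = 173.4 × 1.377 = 238.8 mol/min.
Fuel reacted = 0.712 × 86.7 → ξ = 61.73 mol/min.
Outlet (n = n₀ + ν ξ):
  CH₄: 86.7 − 1(61.73) = 24.97
  O₂: 238.8 − 2(61.73) = 115.3
  CO₂: 0 + 1(61.73) = 61.73
  H₂O: 0 + 2(61.73) = 123.5

123 mol/min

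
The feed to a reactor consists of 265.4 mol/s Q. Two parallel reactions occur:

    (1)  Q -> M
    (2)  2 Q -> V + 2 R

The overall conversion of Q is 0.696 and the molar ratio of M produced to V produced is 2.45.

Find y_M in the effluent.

0.331

Conversion of Q: Q consumed = 0.696 × 265.4 = 184.7 mol/s = 1ξ₁ + 2ξ₂.
Selectivity: 1ξ₁ / (1ξ₂) = 2.45 → ξ₁ = 2.45 ξ₂.
Substitute: (1·2.45 + 2) ξ₂ = 184.7 → ξ₂ = 41.51 mol/s, ξ₁ = 101.7 mol/s.
Outlet amounts (n = n₀ + Σ ν·ξ):
  Q: 265.4 − 1(101.7) − 2(41.51) = 80.68
  M: 0 + 1(101.7) = 101.7
  V: 0 + 1(41.51) = 41.51
  R: 0 + 2(41.51) = 83.02
Total out = 306.9 mol/s; y_M = 101.7 / 306.9 = 0.3314.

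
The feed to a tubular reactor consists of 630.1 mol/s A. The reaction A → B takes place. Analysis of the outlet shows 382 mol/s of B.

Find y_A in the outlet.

For B: n = n₀ + 1ξ → 382 = 0 + 1ξ, giving ξ = 382 mol/s.
Outlet amounts (n = n₀ + ν ξ):
  A: 630.1 − 1(382) = 248.1
  B: 0 + 1(382) = 382
Total out = 630.1 mol/s; y_A = 248.1 / 630.1 = 0.3937.

0.394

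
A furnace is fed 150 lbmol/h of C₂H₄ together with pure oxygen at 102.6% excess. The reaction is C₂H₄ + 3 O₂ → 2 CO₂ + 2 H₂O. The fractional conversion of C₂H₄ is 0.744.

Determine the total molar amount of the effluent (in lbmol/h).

Stoichiometric O₂ = 3 × 150 = 450 lbmol/h; O₂ fed = 450 × 2.026 = 911.7 lbmol/h.
Fuel reacted = 0.744 × 150 → ξ = 111.6 lbmol/h.
Outlet (n = n₀ + ν ξ):
  C₂H₄: 150 − 1(111.6) = 38.4
  O₂: 911.7 − 3(111.6) = 576.9
  CO₂: 0 + 2(111.6) = 223.2
  H₂O: 0 + 2(111.6) = 223.2
Total out = 38.4 + 576.9 + 223.2 + 223.2 = 1062 lbmol/h.

1060 lbmol/h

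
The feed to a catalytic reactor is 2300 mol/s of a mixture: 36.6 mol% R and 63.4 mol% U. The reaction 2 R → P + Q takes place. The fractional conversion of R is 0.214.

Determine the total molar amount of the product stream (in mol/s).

R reacted = 0.214 × 841.8 = 180.1 mol/s; ν_R = −2, so ξ = 180.1/2 = 90.07 mol/s.
Outlet amounts (n = n₀ + ν ξ):
  R: 841.8 − 2(90.07) = 661.7
  P: 0 + 1(90.07) = 90.07
  Q: 0 + 1(90.07) = 90.07
  U: 1458 (inert)
Total out = 661.7 + 90.07 + 90.07 + 1458 = 2300 mol/s.

2300 mol/s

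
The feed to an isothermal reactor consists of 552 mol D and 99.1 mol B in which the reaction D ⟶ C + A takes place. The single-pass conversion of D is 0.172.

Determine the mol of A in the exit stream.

94.9 mol

D reacted = 0.172 × 552 = 94.94 mol; ν_D = −1, so ξ = 94.94/1 = 94.94 mol.
Outlet amounts (n = n₀ + ν ξ):
  D: 552 − 1(94.94) = 457.1
  C: 0 + 1(94.94) = 94.94
  A: 0 + 1(94.94) = 94.94
  B: 99.1 (inert)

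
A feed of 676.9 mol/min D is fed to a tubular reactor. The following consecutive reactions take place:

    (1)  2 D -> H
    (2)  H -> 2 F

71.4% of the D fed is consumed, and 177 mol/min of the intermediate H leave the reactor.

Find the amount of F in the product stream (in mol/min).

129 mol/min

Conversion of D: D consumed = 2ξ₁ = 0.714 × 676.9 → ξ₁ = 241.7 mol/min.
H balance: n_H = 0 + 1ξ₁ − 1ξ₂ = 177 → ξ₂ = (1·241.7 − 177)/1 = 64.65 mol/min.
Outlet amounts (n = n₀ + Σ ν·ξ):
  D: 676.9 − 2(241.7) = 193.6
  H: 0 + 1(241.7) − 1(64.65) = 177
  F: 0 + 2(64.65) = 129.3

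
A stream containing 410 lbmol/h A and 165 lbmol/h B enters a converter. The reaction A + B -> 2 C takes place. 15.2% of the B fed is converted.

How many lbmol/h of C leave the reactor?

50.2 lbmol/h

B reacted = 0.152 × 165 = 25.08 lbmol/h; ν_B = −1, so ξ = 25.08/1 = 25.08 lbmol/h.
Outlet amounts (n = n₀ + ν ξ):
  A: 410 − 1(25.08) = 384.9
  B: 165 − 1(25.08) = 139.9
  C: 0 + 2(25.08) = 50.16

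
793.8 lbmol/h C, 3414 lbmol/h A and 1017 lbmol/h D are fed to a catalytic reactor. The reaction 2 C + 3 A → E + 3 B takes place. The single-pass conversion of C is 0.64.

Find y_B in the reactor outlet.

C reacted = 0.64 × 793.8 = 508 lbmol/h; ν_C = −2, so ξ = 508/2 = 254 lbmol/h.
Outlet amounts (n = n₀ + ν ξ):
  C: 793.8 − 2(254) = 285.8
  A: 3414 − 3(254) = 2652
  E: 0 + 1(254) = 254
  B: 0 + 3(254) = 762
  D: 1017 (inert)
Total out = 4971 lbmol/h; y_B = 762 / 4971 = 0.1533.

0.153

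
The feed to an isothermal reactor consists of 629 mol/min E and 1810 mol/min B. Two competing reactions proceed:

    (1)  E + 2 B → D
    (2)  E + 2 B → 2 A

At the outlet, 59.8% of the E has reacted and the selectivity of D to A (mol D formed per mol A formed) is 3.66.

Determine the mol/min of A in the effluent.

90.4 mol/min

Conversion of E: E consumed = 0.598 × 629 = 376.1 mol/min = 1ξ₁ + 1ξ₂.
Selectivity: 1ξ₁ / (2ξ₂) = 3.66 → ξ₁ = 7.32 ξ₂.
Substitute: (1·7.32 + 1) ξ₂ = 376.1 → ξ₂ = 45.21 mol/min, ξ₁ = 330.9 mol/min.
Outlet amounts (n = n₀ + Σ ν·ξ):
  E: 629 − 1(330.9) − 1(45.21) = 252.9
  B: 1810 − 2(330.9) − 2(45.21) = 1058
  D: 0 + 1(330.9) = 330.9
  A: 0 + 2(45.21) = 90.42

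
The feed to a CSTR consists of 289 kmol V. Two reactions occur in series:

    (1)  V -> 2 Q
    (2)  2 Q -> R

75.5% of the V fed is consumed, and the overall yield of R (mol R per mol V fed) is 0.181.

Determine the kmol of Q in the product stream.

Conversion of V: V consumed = 1ξ₁ = 0.755 × 289 → ξ₁ = 218.2 kmol.
Yield of R: 1ξ₂ / 289 = 0.181 → ξ₂ = 52.31 kmol.
Outlet amounts (n = n₀ + Σ ν·ξ):
  V: 289 − 1(218.2) = 70.81
  Q: 0 + 2(218.2) − 2(52.31) = 331.8
  R: 0 + 1(52.31) = 52.31

332 kmol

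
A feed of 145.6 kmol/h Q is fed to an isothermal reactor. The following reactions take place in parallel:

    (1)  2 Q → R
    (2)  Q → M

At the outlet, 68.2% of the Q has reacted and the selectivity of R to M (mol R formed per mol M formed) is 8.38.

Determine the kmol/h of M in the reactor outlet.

5.59 kmol/h

Conversion of Q: Q consumed = 0.682 × 145.6 = 99.3 kmol/h = 2ξ₁ + 1ξ₂.
Selectivity: 1ξ₁ / (1ξ₂) = 8.38 → ξ₁ = 8.38 ξ₂.
Substitute: (2·8.38 + 1) ξ₂ = 99.3 → ξ₂ = 5.591 kmol/h, ξ₁ = 46.85 kmol/h.
Outlet amounts (n = n₀ + Σ ν·ξ):
  Q: 145.6 − 2(46.85) − 1(5.591) = 46.3
  R: 0 + 1(46.85) = 46.85
  M: 0 + 1(5.591) = 5.591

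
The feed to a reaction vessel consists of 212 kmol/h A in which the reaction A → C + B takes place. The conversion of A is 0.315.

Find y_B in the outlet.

A reacted = 0.315 × 212 = 66.78 kmol/h; ν_A = −1, so ξ = 66.78/1 = 66.78 kmol/h.
Outlet amounts (n = n₀ + ν ξ):
  A: 212 − 1(66.78) = 145.2
  C: 0 + 1(66.78) = 66.78
  B: 0 + 1(66.78) = 66.78
Total out = 278.8 kmol/h; y_B = 66.78 / 278.8 = 0.2395.

0.24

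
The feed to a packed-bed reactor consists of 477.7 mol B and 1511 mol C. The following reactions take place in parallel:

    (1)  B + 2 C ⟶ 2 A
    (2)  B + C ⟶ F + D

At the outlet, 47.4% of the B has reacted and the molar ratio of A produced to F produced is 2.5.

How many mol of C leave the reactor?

1160 mol

Conversion of B: B consumed = 0.474 × 477.7 = 226.4 mol = 1ξ₁ + 1ξ₂.
Selectivity: 2ξ₁ / (1ξ₂) = 2.5 → ξ₁ = 1.25 ξ₂.
Substitute: (1·1.25 + 1) ξ₂ = 226.4 → ξ₂ = 100.6 mol, ξ₁ = 125.8 mol.
Outlet amounts (n = n₀ + Σ ν·ξ):
  B: 477.7 − 1(125.8) − 1(100.6) = 251.3
  C: 1511 − 2(125.8) − 1(100.6) = 1159
  A: 0 + 2(125.8) = 251.6
  F: 0 + 1(100.6) = 100.6
  D: 0 + 1(100.6) = 100.6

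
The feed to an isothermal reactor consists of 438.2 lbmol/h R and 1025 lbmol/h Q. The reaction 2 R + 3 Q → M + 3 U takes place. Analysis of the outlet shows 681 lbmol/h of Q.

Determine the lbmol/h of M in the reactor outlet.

For Q: n = n₀ − 3ξ → 681 = 1025 − 3ξ, giving ξ = 114.7 lbmol/h.
Outlet amounts (n = n₀ + ν ξ):
  R: 438.2 − 2(114.7) = 208.9
  Q: 1025 − 3(114.7) = 681
  M: 0 + 1(114.7) = 114.7
  U: 0 + 3(114.7) = 344

115 lbmol/h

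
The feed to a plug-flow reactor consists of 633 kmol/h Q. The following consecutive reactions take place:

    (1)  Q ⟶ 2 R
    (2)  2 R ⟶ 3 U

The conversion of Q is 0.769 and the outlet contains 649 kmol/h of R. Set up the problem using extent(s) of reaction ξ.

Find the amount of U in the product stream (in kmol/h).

Conversion of Q: Q consumed = 1ξ₁ = 0.769 × 633 → ξ₁ = 486.8 kmol/h.
R balance: n_R = 0 + 2ξ₁ − 2ξ₂ = 649 → ξ₂ = (2·486.8 − 649)/2 = 162.3 kmol/h.
Outlet amounts (n = n₀ + Σ ν·ξ):
  Q: 633 − 1(486.8) = 146.2
  R: 0 + 2(486.8) − 2(162.3) = 649
  U: 0 + 3(162.3) = 486.8

487 kmol/h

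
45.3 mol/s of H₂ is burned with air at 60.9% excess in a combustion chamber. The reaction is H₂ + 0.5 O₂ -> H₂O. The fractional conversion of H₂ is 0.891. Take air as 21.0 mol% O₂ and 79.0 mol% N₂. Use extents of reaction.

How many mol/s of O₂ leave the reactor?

Stoichiometric O₂ = 0.5 × 45.3 = 22.65 mol/s; O₂ fed = 22.65 × 1.609 = 36.44 mol/s.
N₂ fed = 36.44 × 79/21 = 137.1 mol/s.
Fuel reacted = 0.891 × 45.3 → ξ = 40.36 mol/s.
Outlet (n = n₀ + ν ξ):
  H₂: 45.3 − 1(40.36) = 4.938
  O₂: 36.44 − 0.5(40.36) = 16.26
  N₂: 137.1 (inert)
  H₂O: 0 + 1(40.36) = 40.36

16.3 mol/s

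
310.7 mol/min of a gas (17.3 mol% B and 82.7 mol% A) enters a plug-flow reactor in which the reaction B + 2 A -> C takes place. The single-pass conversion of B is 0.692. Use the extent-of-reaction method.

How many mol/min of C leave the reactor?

37.2 mol/min

B reacted = 0.692 × 53.75 = 37.2 mol/min; ν_B = −1, so ξ = 37.2/1 = 37.2 mol/min.
Outlet amounts (n = n₀ + ν ξ):
  B: 53.75 − 1(37.2) = 16.56
  A: 256.9 − 2(37.2) = 182.6
  C: 0 + 1(37.2) = 37.2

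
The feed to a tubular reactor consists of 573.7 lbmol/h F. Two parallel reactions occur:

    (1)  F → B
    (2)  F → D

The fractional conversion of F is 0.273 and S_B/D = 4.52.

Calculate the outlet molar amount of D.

Conversion of F: F consumed = 0.273 × 573.7 = 156.6 lbmol/h = 1ξ₁ + 1ξ₂.
Selectivity: 1ξ₁ / (1ξ₂) = 4.52 → ξ₁ = 4.52 ξ₂.
Substitute: (1·4.52 + 1) ξ₂ = 156.6 → ξ₂ = 28.37 lbmol/h, ξ₁ = 128.2 lbmol/h.
Outlet amounts (n = n₀ + Σ ν·ξ):
  F: 573.7 − 1(128.2) − 1(28.37) = 417.1
  B: 0 + 1(128.2) = 128.2
  D: 0 + 1(28.37) = 28.37

28.4 lbmol/h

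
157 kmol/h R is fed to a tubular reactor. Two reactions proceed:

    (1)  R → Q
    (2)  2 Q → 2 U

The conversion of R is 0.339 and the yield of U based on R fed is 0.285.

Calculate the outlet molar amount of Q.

Conversion of R: R consumed = 1ξ₁ = 0.339 × 157 → ξ₁ = 53.22 kmol/h.
Yield of U: 2ξ₂ / 157 = 0.285 → ξ₂ = 22.37 kmol/h.
Outlet amounts (n = n₀ + Σ ν·ξ):
  R: 157 − 1(53.22) = 103.8
  Q: 0 + 1(53.22) − 2(22.37) = 8.478
  U: 0 + 2(22.37) = 44.74

8.48 kmol/h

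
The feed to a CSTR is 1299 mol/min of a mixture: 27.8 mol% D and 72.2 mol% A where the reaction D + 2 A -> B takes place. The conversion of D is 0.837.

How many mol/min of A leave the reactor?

D reacted = 0.837 × 361.1 = 302.3 mol/min; ν_D = −1, so ξ = 302.3/1 = 302.3 mol/min.
Outlet amounts (n = n₀ + ν ξ):
  D: 361.1 − 1(302.3) = 58.86
  A: 937.9 − 2(302.3) = 333.4
  B: 0 + 1(302.3) = 302.3

333 mol/min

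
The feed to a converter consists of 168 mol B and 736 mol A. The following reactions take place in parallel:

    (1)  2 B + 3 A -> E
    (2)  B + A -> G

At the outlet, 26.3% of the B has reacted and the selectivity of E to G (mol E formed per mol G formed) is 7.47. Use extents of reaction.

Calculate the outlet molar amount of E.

20.7 mol

Conversion of B: B consumed = 0.263 × 168 = 44.18 mol = 2ξ₁ + 1ξ₂.
Selectivity: 1ξ₁ / (1ξ₂) = 7.47 → ξ₁ = 7.47 ξ₂.
Substitute: (2·7.47 + 1) ξ₂ = 44.18 → ξ₂ = 2.772 mol, ξ₁ = 20.71 mol.
Outlet amounts (n = n₀ + Σ ν·ξ):
  B: 168 − 2(20.71) − 1(2.772) = 123.8
  A: 736 − 3(20.71) − 1(2.772) = 671.1
  E: 0 + 1(20.71) = 20.71
  G: 0 + 1(2.772) = 2.772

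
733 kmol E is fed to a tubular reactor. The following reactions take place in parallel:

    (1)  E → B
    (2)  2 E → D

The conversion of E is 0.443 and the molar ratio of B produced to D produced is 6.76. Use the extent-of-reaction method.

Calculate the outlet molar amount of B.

251 kmol

Conversion of E: E consumed = 0.443 × 733 = 324.7 kmol = 1ξ₁ + 2ξ₂.
Selectivity: 1ξ₁ / (1ξ₂) = 6.76 → ξ₁ = 6.76 ξ₂.
Substitute: (1·6.76 + 2) ξ₂ = 324.7 → ξ₂ = 37.07 kmol, ξ₁ = 250.6 kmol.
Outlet amounts (n = n₀ + Σ ν·ξ):
  E: 733 − 1(250.6) − 2(37.07) = 408.3
  B: 0 + 1(250.6) = 250.6
  D: 0 + 1(37.07) = 37.07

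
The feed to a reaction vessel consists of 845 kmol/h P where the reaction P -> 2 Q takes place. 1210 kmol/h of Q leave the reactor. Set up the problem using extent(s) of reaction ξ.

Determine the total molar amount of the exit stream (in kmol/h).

For Q: n = n₀ + 2ξ → 1210 = 0 + 2ξ, giving ξ = 605 kmol/h.
Outlet amounts (n = n₀ + ν ξ):
  P: 845 − 1(605) = 240
  Q: 0 + 2(605) = 1210
Total out = 240 + 1210 = 1450 kmol/h.

1450 kmol/h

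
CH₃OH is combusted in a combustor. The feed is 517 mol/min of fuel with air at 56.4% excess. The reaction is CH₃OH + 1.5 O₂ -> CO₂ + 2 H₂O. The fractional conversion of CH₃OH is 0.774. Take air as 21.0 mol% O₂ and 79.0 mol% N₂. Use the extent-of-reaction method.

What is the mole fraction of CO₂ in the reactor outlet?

Stoichiometric O₂ = 1.5 × 517 = 775.5 mol/min; O₂ fed = 775.5 × 1.564 = 1213 mol/min.
N₂ fed = 1213 × 79/21 = 4563 mol/min.
Fuel reacted = 0.774 × 517 → ξ = 400.2 mol/min.
Outlet (n = n₀ + ν ξ):
  CH₃OH: 517 − 1(400.2) = 116.8
  O₂: 1213 − 1.5(400.2) = 612.6
  N₂: 4563 (inert)
  CO₂: 0 + 1(400.2) = 400.2
  H₂O: 0 + 2(400.2) = 800.3
Total out = 6493 mol/min; y_CO₂ = 400.2 / 6493 = 0.06163.

0.0616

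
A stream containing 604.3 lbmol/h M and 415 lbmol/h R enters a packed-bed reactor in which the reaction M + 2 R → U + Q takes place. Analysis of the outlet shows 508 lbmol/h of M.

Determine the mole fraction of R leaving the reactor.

For M: n = n₀ − 1ξ → 508 = 604.3 − 1ξ, giving ξ = 96.3 lbmol/h.
Outlet amounts (n = n₀ + ν ξ):
  M: 604.3 − 1(96.3) = 508
  R: 415 − 2(96.3) = 222.4
  U: 0 + 1(96.3) = 96.3
  Q: 0 + 1(96.3) = 96.3
Total out = 923 lbmol/h; y_R = 222.4 / 923 = 0.241.

0.241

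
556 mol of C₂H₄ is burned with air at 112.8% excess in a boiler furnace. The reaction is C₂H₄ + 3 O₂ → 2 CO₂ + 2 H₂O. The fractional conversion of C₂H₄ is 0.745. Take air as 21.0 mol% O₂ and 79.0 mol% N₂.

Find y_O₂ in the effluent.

Stoichiometric O₂ = 3 × 556 = 1668 mol; O₂ fed = 1668 × 2.128 = 3550 mol.
N₂ fed = 3550 × 79/21 = 13350 mol.
Fuel reacted = 0.745 × 556 → ξ = 414.2 mol.
Outlet (n = n₀ + ν ξ):
  C₂H₄: 556 − 1(414.2) = 141.8
  O₂: 3550 − 3(414.2) = 2307
  N₂: 13350 (inert)
  CO₂: 0 + 2(414.2) = 828.4
  H₂O: 0 + 2(414.2) = 828.4
Total out = 17460 mol; y_O₂ = 2307 / 17460 = 0.1321.

0.132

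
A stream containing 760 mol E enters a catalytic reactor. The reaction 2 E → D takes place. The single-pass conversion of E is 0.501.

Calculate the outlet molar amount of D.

190 mol

E reacted = 0.501 × 760 = 380.8 mol; ν_E = −2, so ξ = 380.8/2 = 190.4 mol.
Outlet amounts (n = n₀ + ν ξ):
  E: 760 − 2(190.4) = 379.2
  D: 0 + 1(190.4) = 190.4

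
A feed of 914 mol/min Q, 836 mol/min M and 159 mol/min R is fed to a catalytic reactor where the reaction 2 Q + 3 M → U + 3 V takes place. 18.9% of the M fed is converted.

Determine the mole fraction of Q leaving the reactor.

0.436

M reacted = 0.189 × 836 = 158 mol/min; ν_M = −3, so ξ = 158/3 = 52.67 mol/min.
Outlet amounts (n = n₀ + ν ξ):
  Q: 914 − 2(52.67) = 808.7
  M: 836 − 3(52.67) = 678
  U: 0 + 1(52.67) = 52.67
  V: 0 + 3(52.67) = 158
  R: 159 (inert)
Total out = 1856 mol/min; y_Q = 808.7 / 1856 = 0.4356.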